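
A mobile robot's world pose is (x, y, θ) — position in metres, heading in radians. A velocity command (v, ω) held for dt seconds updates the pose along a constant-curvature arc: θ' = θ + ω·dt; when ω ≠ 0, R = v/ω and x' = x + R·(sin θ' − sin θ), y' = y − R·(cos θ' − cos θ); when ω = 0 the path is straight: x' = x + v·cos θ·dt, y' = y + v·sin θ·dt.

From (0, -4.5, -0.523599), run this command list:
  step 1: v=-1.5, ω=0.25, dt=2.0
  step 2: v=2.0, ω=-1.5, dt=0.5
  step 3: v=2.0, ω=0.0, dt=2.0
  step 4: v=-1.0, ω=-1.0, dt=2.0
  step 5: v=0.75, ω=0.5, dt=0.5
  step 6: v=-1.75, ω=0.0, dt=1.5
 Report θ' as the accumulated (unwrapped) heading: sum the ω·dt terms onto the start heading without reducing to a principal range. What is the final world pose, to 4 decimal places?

(3.0523, -3.8794, -2.5236)

step 1: θ'=-0.0236 (R=-6.0000) → pose (-2.8584, -3.6978, -0.0236)
step 2: θ'=-0.7736 (R=-1.3333) → pose (-1.9583, -4.0769, -0.7736)
step 3: θ'=-0.7736 (straight) → pose (0.9033, -6.8718, -0.7736)
step 4: θ'=-2.7736 (R=1.0000) → pose (1.2423, -5.2233, -2.7736)
step 5: θ'=-2.5236 (R=1.5000) → pose (0.9128, -5.4003, -2.5236)
step 6: θ'=-2.5236 (straight) → pose (3.0523, -3.8794, -2.5236)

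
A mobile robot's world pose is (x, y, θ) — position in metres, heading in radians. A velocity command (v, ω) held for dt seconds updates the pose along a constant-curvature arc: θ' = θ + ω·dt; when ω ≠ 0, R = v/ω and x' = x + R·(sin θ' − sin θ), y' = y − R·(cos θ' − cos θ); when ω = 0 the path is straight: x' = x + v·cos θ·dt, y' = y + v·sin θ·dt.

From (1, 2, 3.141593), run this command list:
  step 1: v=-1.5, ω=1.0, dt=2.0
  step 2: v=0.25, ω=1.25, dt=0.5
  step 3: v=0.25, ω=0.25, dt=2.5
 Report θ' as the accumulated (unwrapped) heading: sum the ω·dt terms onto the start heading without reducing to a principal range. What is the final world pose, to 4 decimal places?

(3.0491, 3.9089, 6.3916)

step 1: θ'=5.1416 (R=-1.5000) → pose (2.3639, 4.1242, 5.1416)
step 2: θ'=5.7666 (R=0.2000) → pose (2.4470, 4.0335, 5.7666)
step 3: θ'=6.3916 (R=1.0000) → pose (3.0491, 3.9089, 6.3916)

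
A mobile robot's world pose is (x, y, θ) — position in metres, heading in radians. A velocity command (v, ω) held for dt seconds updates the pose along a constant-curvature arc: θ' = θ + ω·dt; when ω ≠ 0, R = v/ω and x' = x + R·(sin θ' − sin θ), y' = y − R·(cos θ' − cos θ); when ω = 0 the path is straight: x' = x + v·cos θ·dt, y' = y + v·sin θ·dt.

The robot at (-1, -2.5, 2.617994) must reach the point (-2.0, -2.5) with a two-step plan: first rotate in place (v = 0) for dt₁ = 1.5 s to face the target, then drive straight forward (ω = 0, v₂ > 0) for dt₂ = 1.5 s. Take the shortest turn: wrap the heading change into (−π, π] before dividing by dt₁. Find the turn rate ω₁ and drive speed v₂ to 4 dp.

heading to target = atan2(-2.5−-2.5, -2−-1) = 3.1416
Δθ = wrap(3.1416 − 2.6180) = 0.5236; ω₁ = Δθ/dt₁ = 0.3491
distance = √((-2−-1)² + (-2.5−-2.5)²) = 1.0000; v₂ = distance/dt₂ = 0.6667

ω₁ = 0.3491, v₂ = 0.6667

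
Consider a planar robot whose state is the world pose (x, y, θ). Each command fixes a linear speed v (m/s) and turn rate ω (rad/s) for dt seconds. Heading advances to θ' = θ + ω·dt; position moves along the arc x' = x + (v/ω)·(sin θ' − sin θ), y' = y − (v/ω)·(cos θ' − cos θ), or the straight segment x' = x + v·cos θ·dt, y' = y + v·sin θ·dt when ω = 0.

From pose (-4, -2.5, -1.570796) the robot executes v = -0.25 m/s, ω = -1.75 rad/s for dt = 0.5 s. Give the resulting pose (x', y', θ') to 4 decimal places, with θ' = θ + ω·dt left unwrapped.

(-3.9487, -2.3904, -2.4458)

θ' = -1.5708 + -1.75·0.5 = -2.4458
R = v/ω = -0.25/-1.75 = 0.1429
x' = -4 + 0.1429·(sin -2.4458 − sin -1.5708) = -3.9487
y' = -2.5 − 0.1429·(cos -2.4458 − cos -1.5708) = -2.3904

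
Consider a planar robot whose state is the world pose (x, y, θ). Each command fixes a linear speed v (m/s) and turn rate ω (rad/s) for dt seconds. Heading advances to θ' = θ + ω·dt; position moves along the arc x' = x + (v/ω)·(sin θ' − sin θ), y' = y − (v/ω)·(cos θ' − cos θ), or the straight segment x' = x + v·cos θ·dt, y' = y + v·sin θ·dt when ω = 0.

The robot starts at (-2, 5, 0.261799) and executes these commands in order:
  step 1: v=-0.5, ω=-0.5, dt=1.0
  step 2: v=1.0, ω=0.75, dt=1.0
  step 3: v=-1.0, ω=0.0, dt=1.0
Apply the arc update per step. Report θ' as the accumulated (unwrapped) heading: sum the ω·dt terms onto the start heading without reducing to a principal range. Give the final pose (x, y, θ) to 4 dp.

step 1: θ'=-0.2382 (R=1.0000) → pose (-2.4948, 4.9942, -0.2382)
step 2: θ'=0.5118 (R=1.3333) → pose (-1.5272, 5.1274, 0.5118)
step 3: θ'=0.5118 (straight) → pose (-2.3990, 4.6376, 0.5118)

(-2.3990, 4.6376, 0.5118)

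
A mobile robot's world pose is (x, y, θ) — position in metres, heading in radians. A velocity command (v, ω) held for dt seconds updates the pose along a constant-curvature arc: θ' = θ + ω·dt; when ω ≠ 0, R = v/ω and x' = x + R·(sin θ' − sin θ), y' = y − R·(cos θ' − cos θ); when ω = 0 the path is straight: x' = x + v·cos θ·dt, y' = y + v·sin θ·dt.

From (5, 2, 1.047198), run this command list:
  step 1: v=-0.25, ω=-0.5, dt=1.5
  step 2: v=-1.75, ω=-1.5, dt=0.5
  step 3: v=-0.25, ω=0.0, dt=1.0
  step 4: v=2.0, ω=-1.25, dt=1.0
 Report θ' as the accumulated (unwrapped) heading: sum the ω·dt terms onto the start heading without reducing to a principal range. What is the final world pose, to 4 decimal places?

step 1: θ'=0.2972 (R=0.5000) → pose (4.7134, 1.7719, 0.2972)
step 2: θ'=-0.4528 (R=1.1667) → pose (3.8614, 1.8383, -0.4528)
step 3: θ'=-0.4528 (straight) → pose (3.6366, 1.9477, -0.4528)
step 4: θ'=-1.7028 (R=-1.6000) → pose (4.5227, 0.2984, -1.7028)

(4.5227, 0.2984, -1.7028)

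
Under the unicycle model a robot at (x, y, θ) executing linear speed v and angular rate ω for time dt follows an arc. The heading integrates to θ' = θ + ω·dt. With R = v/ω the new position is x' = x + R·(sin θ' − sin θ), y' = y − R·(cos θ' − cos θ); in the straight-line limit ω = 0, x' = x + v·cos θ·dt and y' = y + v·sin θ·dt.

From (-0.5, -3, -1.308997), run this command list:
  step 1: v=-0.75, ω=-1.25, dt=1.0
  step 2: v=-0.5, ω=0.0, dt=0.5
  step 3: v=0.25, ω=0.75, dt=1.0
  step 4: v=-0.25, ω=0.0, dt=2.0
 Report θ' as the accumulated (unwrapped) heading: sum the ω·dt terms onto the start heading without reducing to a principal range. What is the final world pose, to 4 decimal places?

step 1: θ'=-2.5590 (R=0.6000) → pose (-0.2506, -2.3437, -2.5590)
step 2: θ'=-2.5590 (straight) → pose (-0.0418, -2.2061, -2.5590)
step 3: θ'=-1.8090 (R=0.3333) → pose (-0.1823, -2.4058, -1.8090)
step 4: θ'=-1.8090 (straight) → pose (-0.0643, -1.9200, -1.8090)

(-0.0643, -1.9200, -1.8090)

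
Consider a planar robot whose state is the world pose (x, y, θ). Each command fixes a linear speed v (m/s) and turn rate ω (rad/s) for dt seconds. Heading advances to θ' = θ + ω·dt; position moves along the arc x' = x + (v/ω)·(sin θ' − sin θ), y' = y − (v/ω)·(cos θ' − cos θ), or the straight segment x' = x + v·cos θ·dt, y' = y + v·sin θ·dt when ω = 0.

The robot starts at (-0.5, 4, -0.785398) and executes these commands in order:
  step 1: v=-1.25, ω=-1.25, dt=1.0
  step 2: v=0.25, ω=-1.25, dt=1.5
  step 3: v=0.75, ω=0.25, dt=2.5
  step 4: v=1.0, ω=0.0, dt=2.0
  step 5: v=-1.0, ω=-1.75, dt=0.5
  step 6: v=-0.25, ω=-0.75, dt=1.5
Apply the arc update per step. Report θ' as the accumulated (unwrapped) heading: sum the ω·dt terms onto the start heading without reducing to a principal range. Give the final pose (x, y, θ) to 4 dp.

step 1: θ'=-2.0354 (R=1.0000) → pose (-0.6869, 5.1552, -2.0354)
step 2: θ'=-3.9104 (R=-0.2000) → pose (-1.0047, 5.1010, -3.9104)
step 3: θ'=-3.2854 (R=3.0000) → pose (-2.6606, 5.9138, -3.2854)
step 4: θ'=-3.2854 (straight) → pose (-4.6400, 6.2005, -3.2854)
step 5: θ'=-4.1604 (R=0.5714) → pose (-4.2353, 5.9346, -4.1604)
step 6: θ'=-5.2854 (R=0.3333) → pose (-4.2391, 5.5791, -5.2854)

(-4.2391, 5.5791, -5.2854)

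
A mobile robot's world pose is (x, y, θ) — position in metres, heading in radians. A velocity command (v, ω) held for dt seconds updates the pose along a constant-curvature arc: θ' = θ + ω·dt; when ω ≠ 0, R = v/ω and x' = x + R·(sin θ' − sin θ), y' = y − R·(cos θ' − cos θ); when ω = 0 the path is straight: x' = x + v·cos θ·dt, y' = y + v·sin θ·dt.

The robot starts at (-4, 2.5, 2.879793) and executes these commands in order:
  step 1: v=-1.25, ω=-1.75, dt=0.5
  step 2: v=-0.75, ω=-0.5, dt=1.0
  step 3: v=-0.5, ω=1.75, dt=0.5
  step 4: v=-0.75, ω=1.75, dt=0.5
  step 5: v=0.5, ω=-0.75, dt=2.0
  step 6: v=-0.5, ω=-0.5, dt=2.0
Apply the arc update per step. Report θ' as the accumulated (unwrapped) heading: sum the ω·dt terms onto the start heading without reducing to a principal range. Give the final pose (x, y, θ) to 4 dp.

(-3.9976, 0.6685, 0.7548)

step 1: θ'=2.0048 (R=0.7143) → pose (-3.5368, 2.1104, 2.0048)
step 2: θ'=1.5048 (R=1.5000) → pose (-3.4010, 1.3807, 1.5048)
step 3: θ'=2.3798 (R=-0.2857) → pose (-3.3131, 1.1551, 2.3798)
step 4: θ'=3.2548 (R=-0.4286) → pose (-2.9689, 1.0394, 3.2548)
step 5: θ'=1.7548 (R=-0.6667) → pose (-3.6996, 1.5799, 1.7548)
step 6: θ'=0.7548 (R=1.0000) → pose (-3.9976, 0.6685, 0.7548)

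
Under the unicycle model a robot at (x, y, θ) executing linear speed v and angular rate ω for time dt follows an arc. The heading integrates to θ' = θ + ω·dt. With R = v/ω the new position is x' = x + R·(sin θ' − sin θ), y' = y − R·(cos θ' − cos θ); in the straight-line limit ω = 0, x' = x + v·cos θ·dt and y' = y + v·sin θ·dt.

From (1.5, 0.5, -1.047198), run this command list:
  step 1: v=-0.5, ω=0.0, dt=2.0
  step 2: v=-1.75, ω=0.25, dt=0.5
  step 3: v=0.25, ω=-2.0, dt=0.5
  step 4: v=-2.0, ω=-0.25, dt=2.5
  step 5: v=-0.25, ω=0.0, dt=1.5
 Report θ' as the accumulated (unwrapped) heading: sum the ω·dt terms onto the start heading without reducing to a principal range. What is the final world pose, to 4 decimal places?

(3.8758, 6.0602, -2.5472)

step 1: θ'=-1.0472 (straight) → pose (1.0000, 1.3660, -1.0472)
step 2: θ'=-0.9222 (R=-7.0000) → pose (0.5163, 2.0945, -0.9222)
step 3: θ'=-1.9222 (R=-0.1250) → pose (0.5341, 1.9760, -1.9222)
step 4: θ'=-2.5472 (R=8.0000) → pose (3.5652, 5.8502, -2.5472)
step 5: θ'=-2.5472 (straight) → pose (3.8758, 6.0602, -2.5472)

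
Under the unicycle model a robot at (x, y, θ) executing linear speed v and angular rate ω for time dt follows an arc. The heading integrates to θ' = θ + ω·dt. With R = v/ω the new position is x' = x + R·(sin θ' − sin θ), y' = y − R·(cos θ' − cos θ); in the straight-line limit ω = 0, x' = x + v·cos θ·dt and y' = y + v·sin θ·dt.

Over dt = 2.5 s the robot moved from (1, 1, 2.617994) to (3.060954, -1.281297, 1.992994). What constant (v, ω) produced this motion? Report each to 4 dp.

Δθ = 1.992994 − 2.617994 = -0.625000
ω = Δθ/dt = -0.625000/2.5 = -0.2500
R = −Δy/(cos θ' − cos θ) = 5.0000
v = R·ω = 5.0000·-0.2500 = -1.2500

v = -1.2500, ω = -0.2500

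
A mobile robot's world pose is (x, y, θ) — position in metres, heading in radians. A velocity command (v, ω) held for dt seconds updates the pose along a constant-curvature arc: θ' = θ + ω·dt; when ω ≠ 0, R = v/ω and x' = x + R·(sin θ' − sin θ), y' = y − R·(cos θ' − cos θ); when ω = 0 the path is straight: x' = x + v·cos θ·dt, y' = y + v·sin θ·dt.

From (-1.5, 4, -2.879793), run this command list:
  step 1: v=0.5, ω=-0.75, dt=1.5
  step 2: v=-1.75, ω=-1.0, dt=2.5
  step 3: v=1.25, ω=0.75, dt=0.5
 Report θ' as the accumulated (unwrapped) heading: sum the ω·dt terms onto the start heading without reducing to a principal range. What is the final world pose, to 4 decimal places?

step 1: θ'=-4.0048 (R=-0.6667) → pose (-2.1792, 4.2106, -4.0048)
step 2: θ'=-6.5048 (R=1.7500) → pose (-3.8937, 1.3659, -6.5048)
step 3: θ'=-6.1298 (R=1.6667) → pose (-3.2727, 1.3447, -6.1298)

(-3.2727, 1.3447, -6.1298)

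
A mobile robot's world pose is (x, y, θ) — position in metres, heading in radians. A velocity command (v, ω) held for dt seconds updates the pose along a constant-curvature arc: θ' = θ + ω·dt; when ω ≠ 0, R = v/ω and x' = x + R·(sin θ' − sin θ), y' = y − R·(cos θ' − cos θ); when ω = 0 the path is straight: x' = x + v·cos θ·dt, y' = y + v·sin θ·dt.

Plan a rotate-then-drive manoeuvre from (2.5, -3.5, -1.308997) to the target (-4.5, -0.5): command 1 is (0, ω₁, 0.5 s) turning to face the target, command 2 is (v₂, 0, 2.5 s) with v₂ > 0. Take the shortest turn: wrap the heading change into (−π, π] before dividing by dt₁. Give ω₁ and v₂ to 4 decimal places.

ω₁ = -4.4750, v₂ = 3.0463

heading to target = atan2(-0.5−-3.5, -4.5−2.5) = 2.7367
Δθ = wrap(2.7367 − -1.3090) = -2.2375; ω₁ = Δθ/dt₁ = -4.4750
distance = √((-4.5−2.5)² + (-0.5−-3.5)²) = 7.6158; v₂ = distance/dt₂ = 3.0463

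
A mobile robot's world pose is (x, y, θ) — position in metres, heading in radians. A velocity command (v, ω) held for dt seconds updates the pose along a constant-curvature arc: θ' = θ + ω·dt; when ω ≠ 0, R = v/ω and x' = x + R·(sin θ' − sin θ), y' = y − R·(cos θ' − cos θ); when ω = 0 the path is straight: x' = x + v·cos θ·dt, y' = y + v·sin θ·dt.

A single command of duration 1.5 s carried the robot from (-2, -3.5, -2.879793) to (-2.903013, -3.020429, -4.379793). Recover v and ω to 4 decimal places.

v = 0.7500, ω = -1.0000

Δθ = -4.379793 − -2.879793 = -1.500000
ω = Δθ/dt = -1.500000/1.5 = -1.0000
R = Δx/(sin θ' − sin θ) = -0.7500
v = R·ω = -0.7500·-1.0000 = 0.7500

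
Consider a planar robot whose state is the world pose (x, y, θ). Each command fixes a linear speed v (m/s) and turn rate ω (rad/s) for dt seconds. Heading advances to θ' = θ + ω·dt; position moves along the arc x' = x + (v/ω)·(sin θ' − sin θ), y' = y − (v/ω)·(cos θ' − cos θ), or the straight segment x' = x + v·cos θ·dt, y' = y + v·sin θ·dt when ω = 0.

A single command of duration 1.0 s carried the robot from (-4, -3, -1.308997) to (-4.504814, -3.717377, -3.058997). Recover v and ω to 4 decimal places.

v = 1.0000, ω = -1.7500

Δθ = -3.058997 − -1.308997 = -1.750000
ω = Δθ/dt = -1.750000/1.0 = -1.7500
R = −Δy/(cos θ' − cos θ) = -0.5714
v = R·ω = -0.5714·-1.7500 = 1.0000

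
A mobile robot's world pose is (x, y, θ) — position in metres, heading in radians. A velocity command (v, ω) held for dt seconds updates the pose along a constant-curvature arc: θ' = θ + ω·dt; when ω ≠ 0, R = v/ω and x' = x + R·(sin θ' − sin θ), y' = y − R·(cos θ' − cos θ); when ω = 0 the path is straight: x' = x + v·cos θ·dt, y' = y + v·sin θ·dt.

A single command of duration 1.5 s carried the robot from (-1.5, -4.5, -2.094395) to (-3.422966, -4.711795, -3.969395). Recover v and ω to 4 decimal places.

Δθ = -3.969395 − -2.094395 = -1.875000
ω = Δθ/dt = -1.875000/1.5 = -1.2500
R = Δx/(sin θ' − sin θ) = -1.2000
v = R·ω = -1.2000·-1.2500 = 1.5000

v = 1.5000, ω = -1.2500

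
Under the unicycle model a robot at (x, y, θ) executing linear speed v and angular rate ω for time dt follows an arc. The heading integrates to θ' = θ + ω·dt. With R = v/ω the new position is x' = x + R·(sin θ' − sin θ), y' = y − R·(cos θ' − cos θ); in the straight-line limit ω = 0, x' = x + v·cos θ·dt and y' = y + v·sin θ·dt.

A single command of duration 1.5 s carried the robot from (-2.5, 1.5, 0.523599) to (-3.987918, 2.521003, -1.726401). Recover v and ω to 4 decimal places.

v = -1.5000, ω = -1.5000

Δθ = -1.726401 − 0.523599 = -2.250000
ω = Δθ/dt = -2.250000/1.5 = -1.5000
R = Δx/(sin θ' − sin θ) = 1.0000
v = R·ω = 1.0000·-1.5000 = -1.5000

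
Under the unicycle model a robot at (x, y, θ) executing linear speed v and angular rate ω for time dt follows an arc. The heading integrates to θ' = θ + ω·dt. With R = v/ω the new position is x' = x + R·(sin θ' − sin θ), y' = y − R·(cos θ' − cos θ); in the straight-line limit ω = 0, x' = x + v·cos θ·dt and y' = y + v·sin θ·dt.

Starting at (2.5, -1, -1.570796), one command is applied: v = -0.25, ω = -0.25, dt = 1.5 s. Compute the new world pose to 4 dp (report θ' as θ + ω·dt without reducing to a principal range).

(2.5695, -0.6337, -1.9458)

θ' = -1.5708 + -0.25·1.5 = -1.9458
R = v/ω = -0.25/-0.25 = 1.0000
x' = 2.5 + 1.0000·(sin -1.9458 − sin -1.5708) = 2.5695
y' = -1 − 1.0000·(cos -1.9458 − cos -1.5708) = -0.6337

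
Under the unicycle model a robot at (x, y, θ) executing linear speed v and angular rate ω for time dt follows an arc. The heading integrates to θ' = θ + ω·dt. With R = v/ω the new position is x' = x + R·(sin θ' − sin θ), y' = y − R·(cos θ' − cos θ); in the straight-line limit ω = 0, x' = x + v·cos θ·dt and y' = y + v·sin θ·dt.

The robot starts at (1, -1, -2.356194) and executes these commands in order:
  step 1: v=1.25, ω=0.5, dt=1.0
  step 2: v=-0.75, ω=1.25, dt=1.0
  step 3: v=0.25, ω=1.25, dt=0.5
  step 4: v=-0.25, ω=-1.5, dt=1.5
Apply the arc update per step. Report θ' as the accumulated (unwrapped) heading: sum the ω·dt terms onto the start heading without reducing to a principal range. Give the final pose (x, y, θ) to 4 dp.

(0.1180, -1.1686, -2.2312)

step 1: θ'=-1.8562 (R=2.5000) → pose (0.3689, -2.0639, -1.8562)
step 2: θ'=-0.6062 (R=-0.6000) → pose (0.1350, -1.4019, -0.6062)
step 3: θ'=0.0188 (R=0.2000) → pose (0.2527, -1.4375, 0.0188)
step 4: θ'=-2.2312 (R=0.1667) → pose (0.1180, -1.1686, -2.2312)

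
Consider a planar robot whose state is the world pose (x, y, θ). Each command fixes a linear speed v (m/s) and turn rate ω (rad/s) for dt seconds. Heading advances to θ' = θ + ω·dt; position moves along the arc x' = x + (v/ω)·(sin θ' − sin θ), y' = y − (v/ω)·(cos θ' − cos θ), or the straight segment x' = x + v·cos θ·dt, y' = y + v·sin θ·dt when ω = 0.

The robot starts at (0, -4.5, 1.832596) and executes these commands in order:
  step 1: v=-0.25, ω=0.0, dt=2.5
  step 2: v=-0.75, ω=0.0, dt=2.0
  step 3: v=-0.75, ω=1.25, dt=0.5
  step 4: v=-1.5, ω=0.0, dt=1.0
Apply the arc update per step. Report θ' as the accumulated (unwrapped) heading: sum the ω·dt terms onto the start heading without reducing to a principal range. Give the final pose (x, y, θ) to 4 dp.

(1.9130, -7.8102, 2.4576)

step 1: θ'=1.8326 (straight) → pose (0.1618, -5.1037, 1.8326)
step 2: θ'=1.8326 (straight) → pose (0.5500, -6.5526, 1.8326)
step 3: θ'=2.4576 (R=-0.6000) → pose (0.7504, -6.8623, 2.4576)
step 4: θ'=2.4576 (straight) → pose (1.9130, -7.8102, 2.4576)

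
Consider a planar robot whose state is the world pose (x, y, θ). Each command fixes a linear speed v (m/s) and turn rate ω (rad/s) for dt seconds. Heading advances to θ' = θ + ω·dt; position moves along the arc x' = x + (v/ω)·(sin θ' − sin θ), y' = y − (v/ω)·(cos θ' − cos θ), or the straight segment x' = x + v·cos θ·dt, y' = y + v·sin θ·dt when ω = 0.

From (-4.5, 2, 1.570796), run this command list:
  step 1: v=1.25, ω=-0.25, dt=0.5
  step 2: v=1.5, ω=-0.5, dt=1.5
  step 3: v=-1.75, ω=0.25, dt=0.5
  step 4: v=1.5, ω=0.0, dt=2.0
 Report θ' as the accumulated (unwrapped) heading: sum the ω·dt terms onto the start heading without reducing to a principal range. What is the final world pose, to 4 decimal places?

step 1: θ'=1.4458 (R=-5.0000) → pose (-4.4610, 2.6234, 1.4458)
step 2: θ'=0.6958 (R=-3.0000) → pose (-3.4074, 4.5520, 0.6958)
step 3: θ'=0.8208 (R=-7.0000) → pose (-4.0422, 3.9506, 0.8208)
step 4: θ'=0.8208 (straight) → pose (-1.9973, 6.1457, 0.8208)

(-1.9973, 6.1457, 0.8208)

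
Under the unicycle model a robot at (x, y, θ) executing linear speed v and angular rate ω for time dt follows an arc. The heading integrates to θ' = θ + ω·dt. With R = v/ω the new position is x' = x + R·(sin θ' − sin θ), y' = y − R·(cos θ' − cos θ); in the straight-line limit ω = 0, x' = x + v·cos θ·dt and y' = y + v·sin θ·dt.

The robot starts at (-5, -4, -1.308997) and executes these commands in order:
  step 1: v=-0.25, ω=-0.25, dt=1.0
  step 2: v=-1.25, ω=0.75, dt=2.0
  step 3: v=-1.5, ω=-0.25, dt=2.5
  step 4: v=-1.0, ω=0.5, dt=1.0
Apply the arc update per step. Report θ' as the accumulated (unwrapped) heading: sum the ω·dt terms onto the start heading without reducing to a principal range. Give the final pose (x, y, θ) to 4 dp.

step 1: θ'=-1.5590 (R=1.0000) → pose (-5.0340, -3.7530, -1.5590)
step 2: θ'=-0.0590 (R=-1.6667) → pose (-6.6023, -2.1089, -0.0590)
step 3: θ'=-0.6840 (R=6.0000) → pose (-10.0399, -0.7696, -0.6840)
step 4: θ'=-0.1840 (R=-2.0000) → pose (-10.9378, -0.3535, -0.1840)

(-10.9378, -0.3535, -0.1840)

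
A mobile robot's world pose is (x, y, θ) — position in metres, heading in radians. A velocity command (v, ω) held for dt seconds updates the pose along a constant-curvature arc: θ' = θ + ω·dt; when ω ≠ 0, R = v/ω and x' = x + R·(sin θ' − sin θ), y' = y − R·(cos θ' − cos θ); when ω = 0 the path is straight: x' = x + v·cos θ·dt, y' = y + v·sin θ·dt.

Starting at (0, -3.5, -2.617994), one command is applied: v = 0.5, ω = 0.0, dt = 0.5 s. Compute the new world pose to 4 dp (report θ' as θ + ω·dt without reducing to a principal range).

θ' = -2.6180 + 0.0·0.5 = -2.6180
ω = 0 → straight: x' = 0 + 0.5·cos(-2.6180)·0.5 = -0.2165
y' = -3.5 + 0.5·sin(-2.6180)·0.5 = -3.6250

(-0.2165, -3.6250, -2.6180)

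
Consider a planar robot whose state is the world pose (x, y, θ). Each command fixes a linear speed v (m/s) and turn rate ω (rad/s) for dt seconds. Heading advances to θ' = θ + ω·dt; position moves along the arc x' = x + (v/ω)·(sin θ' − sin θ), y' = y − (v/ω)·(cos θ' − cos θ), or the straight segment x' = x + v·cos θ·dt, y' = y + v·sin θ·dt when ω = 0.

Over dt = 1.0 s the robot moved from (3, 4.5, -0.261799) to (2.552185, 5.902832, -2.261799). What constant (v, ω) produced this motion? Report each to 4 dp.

v = -1.7500, ω = -2.0000

Δθ = -2.261799 − -0.261799 = -2.000000
ω = Δθ/dt = -2.000000/1.0 = -2.0000
R = −Δy/(cos θ' − cos θ) = 0.8750
v = R·ω = 0.8750·-2.0000 = -1.7500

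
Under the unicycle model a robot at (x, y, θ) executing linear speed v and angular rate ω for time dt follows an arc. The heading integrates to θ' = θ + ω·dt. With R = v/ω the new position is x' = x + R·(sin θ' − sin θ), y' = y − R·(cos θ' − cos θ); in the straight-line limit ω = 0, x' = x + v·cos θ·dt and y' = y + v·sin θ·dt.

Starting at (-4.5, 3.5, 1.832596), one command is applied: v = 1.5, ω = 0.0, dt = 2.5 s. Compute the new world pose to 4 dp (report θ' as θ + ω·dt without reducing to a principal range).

(-5.4706, 7.1222, 1.8326)

θ' = 1.8326 + 0.0·2.5 = 1.8326
ω = 0 → straight: x' = -4.5 + 1.5·cos(1.8326)·2.5 = -5.4706
y' = 3.5 + 1.5·sin(1.8326)·2.5 = 7.1222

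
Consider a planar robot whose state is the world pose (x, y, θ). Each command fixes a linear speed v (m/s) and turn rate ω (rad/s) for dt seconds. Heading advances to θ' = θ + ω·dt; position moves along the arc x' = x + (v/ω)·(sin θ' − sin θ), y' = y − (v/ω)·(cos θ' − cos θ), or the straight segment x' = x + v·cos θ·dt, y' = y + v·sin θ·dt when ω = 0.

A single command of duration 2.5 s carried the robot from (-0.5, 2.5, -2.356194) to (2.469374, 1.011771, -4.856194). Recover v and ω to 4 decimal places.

Δθ = -4.856194 − -2.356194 = -2.500000
ω = Δθ/dt = -2.500000/2.5 = -1.0000
R = Δx/(sin θ' − sin θ) = 1.7500
v = R·ω = 1.7500·-1.0000 = -1.7500

v = -1.7500, ω = -1.0000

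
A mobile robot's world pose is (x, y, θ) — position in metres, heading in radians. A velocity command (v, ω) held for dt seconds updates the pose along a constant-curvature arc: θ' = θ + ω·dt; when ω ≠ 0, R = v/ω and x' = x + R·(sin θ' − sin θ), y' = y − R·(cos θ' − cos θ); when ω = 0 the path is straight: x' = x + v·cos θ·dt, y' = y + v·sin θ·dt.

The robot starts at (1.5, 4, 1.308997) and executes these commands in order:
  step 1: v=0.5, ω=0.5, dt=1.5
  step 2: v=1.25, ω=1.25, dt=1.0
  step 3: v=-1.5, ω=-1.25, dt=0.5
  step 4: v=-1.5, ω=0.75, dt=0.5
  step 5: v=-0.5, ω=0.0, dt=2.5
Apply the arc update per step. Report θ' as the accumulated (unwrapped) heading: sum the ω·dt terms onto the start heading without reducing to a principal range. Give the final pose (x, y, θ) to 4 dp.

step 1: θ'=2.0590 (R=1.0000) → pose (1.4173, 4.7279, 2.0590)
step 2: θ'=3.3090 (R=1.0000) → pose (0.3675, 5.2448, 3.3090)
step 3: θ'=2.6840 (R=1.2000) → pose (1.0975, 5.1382, 2.6840)
step 4: θ'=3.0590 (R=-2.0000) → pose (1.8161, 4.9392, 3.0590)
step 5: θ'=3.0590 (straight) → pose (3.0619, 4.8361, 3.0590)

(3.0619, 4.8361, 3.0590)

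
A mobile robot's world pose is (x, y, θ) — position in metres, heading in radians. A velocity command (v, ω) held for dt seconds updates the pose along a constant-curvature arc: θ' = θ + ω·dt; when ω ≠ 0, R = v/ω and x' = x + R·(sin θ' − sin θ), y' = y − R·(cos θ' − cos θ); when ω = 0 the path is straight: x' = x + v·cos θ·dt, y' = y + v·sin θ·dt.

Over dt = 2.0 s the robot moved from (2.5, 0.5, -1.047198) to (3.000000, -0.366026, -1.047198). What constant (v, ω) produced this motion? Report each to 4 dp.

v = 0.5000, ω = 0.0000

Δθ = -1.047198 − -1.047198 = 0.000000
ω = Δθ/dt = 0.000000/2.0 = 0.0000
ω = 0 → v = (Δx·cos θ + Δy·sin θ)/dt = 0.5000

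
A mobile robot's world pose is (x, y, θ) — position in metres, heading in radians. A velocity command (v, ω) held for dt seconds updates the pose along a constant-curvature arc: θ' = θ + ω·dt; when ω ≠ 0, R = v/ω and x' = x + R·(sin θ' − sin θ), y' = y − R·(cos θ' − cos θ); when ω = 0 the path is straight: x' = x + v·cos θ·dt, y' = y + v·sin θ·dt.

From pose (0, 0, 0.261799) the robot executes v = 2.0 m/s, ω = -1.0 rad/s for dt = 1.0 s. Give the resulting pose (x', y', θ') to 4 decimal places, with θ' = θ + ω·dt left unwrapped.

θ' = 0.2618 + -1.0·1.0 = -0.7382
R = v/ω = 2.0/-1.0 = -2.0000
x' = 0 + -2.0000·(sin -0.7382 − sin 0.2618) = 1.8636
y' = 0 − -2.0000·(cos -0.7382 − cos 0.2618) = -0.4525

(1.8636, -0.4525, -0.7382)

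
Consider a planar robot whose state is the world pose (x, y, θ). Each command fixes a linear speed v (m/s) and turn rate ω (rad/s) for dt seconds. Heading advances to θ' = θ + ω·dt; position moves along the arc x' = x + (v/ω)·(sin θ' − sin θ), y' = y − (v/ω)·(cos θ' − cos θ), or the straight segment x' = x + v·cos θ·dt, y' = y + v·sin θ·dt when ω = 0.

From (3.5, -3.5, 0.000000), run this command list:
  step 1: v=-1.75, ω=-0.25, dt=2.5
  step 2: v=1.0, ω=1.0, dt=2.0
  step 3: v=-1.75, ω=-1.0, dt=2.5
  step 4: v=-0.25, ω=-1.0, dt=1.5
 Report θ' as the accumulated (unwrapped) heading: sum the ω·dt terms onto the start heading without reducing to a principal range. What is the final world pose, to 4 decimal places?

(-2.2231, -1.6493, -2.6250)

step 1: θ'=-0.6250 (R=7.0000) → pose (-0.5957, -2.1767, -0.6250)
step 2: θ'=1.3750 (R=1.0000) → pose (0.9703, -1.5603, 1.3750)
step 3: θ'=-1.1250 (R=1.7500) → pose (-2.3252, -1.9744, -1.1250)
step 4: θ'=-2.6250 (R=0.2500) → pose (-2.2231, -1.6493, -2.6250)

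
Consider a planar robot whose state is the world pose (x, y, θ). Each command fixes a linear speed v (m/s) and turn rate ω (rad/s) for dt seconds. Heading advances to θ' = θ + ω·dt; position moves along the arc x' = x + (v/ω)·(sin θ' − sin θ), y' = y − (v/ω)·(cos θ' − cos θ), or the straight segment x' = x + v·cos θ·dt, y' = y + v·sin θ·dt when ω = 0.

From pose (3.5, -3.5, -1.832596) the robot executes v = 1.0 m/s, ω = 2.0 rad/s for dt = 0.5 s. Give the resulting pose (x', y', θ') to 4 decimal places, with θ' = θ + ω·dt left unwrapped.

(3.6131, -3.9659, -0.8326)

θ' = -1.8326 + 2.0·0.5 = -0.8326
R = v/ω = 1.0/2.0 = 0.5000
x' = 3.5 + 0.5000·(sin -0.8326 − sin -1.8326) = 3.6131
y' = -3.5 − 0.5000·(cos -0.8326 − cos -1.8326) = -3.9659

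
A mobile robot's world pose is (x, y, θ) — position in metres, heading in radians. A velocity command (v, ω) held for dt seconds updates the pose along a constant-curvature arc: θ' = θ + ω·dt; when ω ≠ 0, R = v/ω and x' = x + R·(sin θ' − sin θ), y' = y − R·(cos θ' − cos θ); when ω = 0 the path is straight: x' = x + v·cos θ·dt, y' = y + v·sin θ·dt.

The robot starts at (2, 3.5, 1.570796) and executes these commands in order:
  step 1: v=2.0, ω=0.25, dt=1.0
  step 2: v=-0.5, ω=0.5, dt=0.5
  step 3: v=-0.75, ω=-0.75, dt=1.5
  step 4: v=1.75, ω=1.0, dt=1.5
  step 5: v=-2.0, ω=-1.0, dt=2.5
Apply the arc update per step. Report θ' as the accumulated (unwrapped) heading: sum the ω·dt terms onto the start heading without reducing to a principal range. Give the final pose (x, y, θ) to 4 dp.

step 1: θ'=1.8208 (R=8.0000) → pose (1.7513, 5.4792, 1.8208)
step 2: θ'=2.0708 (R=-1.0000) → pose (1.8426, 5.2472, 2.0708)
step 3: θ'=0.9458 (R=1.0000) → pose (1.7760, 4.1827, 0.9458)
step 4: θ'=2.4458 (R=1.7500) → pose (1.4786, 6.5498, 2.4458)
step 5: θ'=-0.0542 (R=2.0000) → pose (0.0882, 3.0177, -0.0542)

(0.0882, 3.0177, -0.0542)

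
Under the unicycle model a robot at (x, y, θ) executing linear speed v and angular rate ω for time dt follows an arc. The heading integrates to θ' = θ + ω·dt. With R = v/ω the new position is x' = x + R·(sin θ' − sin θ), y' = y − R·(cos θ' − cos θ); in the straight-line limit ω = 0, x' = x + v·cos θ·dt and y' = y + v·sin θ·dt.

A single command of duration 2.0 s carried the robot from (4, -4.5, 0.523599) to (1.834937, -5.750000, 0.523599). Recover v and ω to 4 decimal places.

Δθ = 0.523599 − 0.523599 = 0.000000
ω = Δθ/dt = 0.000000/2.0 = 0.0000
ω = 0 → v = (Δx·cos θ + Δy·sin θ)/dt = -1.2500

v = -1.2500, ω = 0.0000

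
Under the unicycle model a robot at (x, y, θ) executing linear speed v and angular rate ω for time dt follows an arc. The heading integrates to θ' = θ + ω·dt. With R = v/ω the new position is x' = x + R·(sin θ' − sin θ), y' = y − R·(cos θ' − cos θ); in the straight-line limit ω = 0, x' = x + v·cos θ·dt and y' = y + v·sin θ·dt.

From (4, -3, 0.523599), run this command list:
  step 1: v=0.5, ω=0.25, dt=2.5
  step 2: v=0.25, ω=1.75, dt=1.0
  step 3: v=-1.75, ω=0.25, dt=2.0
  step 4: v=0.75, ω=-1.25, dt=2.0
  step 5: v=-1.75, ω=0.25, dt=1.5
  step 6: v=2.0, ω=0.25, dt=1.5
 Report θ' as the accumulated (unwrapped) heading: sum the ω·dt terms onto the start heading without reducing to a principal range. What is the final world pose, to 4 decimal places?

(6.6806, -0.2566, 1.6486)

step 1: θ'=1.1486 (R=2.0000) → pose (4.8244, -2.0875, 1.1486)
step 2: θ'=2.8986 (R=0.1429) → pose (4.7284, -1.8903, 2.8986)
step 3: θ'=3.3986 (R=-7.0000) → pose (8.1920, -1.8660, 3.3986)
step 4: θ'=0.8986 (R=-0.6000) → pose (7.5700, -0.9121, 0.8986)
step 5: θ'=1.2736 (R=-7.0000) → pose (6.3541, -3.2212, 1.2736)
step 6: θ'=1.6486 (R=8.0000) → pose (6.6806, -0.2566, 1.6486)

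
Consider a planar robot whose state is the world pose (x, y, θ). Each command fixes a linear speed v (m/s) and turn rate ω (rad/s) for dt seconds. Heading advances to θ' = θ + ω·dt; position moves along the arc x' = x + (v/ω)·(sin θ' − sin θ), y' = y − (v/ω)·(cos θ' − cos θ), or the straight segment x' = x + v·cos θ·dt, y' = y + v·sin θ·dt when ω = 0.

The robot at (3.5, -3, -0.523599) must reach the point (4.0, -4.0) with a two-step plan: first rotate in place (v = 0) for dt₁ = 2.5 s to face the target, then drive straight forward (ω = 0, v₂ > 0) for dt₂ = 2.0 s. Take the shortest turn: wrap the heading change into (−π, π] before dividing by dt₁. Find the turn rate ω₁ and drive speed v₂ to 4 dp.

ω₁ = -0.2334, v₂ = 0.5590

heading to target = atan2(-4−-3, 4−3.5) = -1.1071
Δθ = wrap(-1.1071 − -0.5236) = -0.5835; ω₁ = Δθ/dt₁ = -0.2334
distance = √((4−3.5)² + (-4−-3)²) = 1.1180; v₂ = distance/dt₂ = 0.5590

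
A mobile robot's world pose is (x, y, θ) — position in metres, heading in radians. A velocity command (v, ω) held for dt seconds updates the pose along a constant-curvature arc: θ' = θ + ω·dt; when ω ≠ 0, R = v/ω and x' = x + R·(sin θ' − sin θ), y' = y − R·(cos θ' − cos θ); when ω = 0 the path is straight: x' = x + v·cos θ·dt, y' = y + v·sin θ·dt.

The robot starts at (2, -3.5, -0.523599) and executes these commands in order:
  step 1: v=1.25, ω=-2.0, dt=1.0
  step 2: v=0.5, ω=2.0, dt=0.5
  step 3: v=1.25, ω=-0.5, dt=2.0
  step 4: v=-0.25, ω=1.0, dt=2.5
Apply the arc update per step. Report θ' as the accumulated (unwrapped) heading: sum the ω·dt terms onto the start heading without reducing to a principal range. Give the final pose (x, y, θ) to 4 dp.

(0.7571, -6.4681, -0.0236)

step 1: θ'=-2.5236 (R=-0.6250) → pose (2.0496, -4.5507, -2.5236)
step 2: θ'=-1.5236 (R=0.2500) → pose (1.9448, -4.7662, -1.5236)
step 3: θ'=-2.5236 (R=-2.5000) → pose (0.8960, -6.9218, -2.5236)
step 4: θ'=-0.0236 (R=-0.2500) → pose (0.7571, -6.4681, -0.0236)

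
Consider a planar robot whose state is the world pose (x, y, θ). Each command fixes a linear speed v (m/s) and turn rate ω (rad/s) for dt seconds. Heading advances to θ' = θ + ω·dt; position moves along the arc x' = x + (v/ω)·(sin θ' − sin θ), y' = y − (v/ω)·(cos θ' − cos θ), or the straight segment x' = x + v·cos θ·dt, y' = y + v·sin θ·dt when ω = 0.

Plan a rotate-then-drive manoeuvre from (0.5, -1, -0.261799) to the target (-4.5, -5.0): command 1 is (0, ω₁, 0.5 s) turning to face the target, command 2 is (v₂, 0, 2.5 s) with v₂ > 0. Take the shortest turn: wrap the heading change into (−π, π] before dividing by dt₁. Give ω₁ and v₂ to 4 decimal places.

ω₁ = -4.4101, v₂ = 2.5612

heading to target = atan2(-5−-1, -4.5−0.5) = -2.4669
Δθ = wrap(-2.4669 − -0.2618) = -2.2051; ω₁ = Δθ/dt₁ = -4.4101
distance = √((-4.5−0.5)² + (-5−-1)²) = 6.4031; v₂ = distance/dt₂ = 2.5612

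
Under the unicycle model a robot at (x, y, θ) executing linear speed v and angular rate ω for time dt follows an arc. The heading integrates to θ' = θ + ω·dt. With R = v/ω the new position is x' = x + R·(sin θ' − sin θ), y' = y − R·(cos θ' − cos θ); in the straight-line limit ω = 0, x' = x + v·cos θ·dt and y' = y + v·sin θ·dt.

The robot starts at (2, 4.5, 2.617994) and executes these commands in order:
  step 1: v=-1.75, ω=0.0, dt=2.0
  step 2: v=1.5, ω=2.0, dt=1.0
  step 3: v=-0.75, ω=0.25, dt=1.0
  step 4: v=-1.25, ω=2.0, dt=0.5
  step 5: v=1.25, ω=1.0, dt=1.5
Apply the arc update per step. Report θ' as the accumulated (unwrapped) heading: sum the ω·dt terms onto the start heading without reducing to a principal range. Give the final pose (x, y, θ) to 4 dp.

(5.1307, 3.9539, 7.3680)

step 1: θ'=2.6180 (straight) → pose (5.0311, 2.7500, 2.6180)
step 2: θ'=4.6180 (R=0.7500) → pose (3.9094, 2.1712, 4.6180)
step 3: θ'=4.8680 (R=-3.0000) → pose (3.8865, 2.9189, 4.8680)
step 4: θ'=5.8680 (R=-0.6250) → pose (3.5212, 3.3939, 5.8680)
step 5: θ'=7.3680 (R=1.2500) → pose (5.1307, 3.9539, 7.3680)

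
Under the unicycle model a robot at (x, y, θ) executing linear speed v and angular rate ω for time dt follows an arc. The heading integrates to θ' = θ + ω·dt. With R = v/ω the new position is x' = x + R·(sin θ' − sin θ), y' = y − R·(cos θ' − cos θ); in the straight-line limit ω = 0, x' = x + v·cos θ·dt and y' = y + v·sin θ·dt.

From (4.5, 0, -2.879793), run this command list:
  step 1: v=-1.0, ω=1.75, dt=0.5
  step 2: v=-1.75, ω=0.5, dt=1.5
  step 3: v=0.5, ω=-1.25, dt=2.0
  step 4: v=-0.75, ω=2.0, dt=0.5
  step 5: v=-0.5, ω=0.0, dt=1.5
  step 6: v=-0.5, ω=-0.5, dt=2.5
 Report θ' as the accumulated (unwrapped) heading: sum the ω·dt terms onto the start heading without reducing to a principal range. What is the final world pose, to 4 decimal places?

(6.6004, 2.3859, -4.0048)

step 1: θ'=-2.0048 (R=-0.5714) → pose (4.8706, 0.3117, -2.0048)
step 2: θ'=-1.2548 (R=-3.5000) → pose (5.0217, 2.8711, -1.2548)
step 3: θ'=-3.7548 (R=-0.4000) → pose (4.4113, 2.4197, -3.7548)
step 4: θ'=-2.7548 (R=-0.3750) → pose (4.7686, 2.3791, -2.7548)
step 5: θ'=-2.7548 (straight) → pose (5.4632, 2.6620, -2.7548)
step 6: θ'=-4.0048 (R=1.0000) → pose (6.6004, 2.3859, -4.0048)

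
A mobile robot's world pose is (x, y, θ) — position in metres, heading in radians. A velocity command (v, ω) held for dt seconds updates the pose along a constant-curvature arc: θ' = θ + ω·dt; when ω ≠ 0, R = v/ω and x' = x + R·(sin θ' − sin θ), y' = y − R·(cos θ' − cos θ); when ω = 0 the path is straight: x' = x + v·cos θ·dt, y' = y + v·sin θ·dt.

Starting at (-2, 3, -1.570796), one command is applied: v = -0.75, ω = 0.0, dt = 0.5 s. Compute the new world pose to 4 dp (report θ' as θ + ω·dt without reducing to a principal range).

θ' = -1.5708 + 0.0·0.5 = -1.5708
ω = 0 → straight: x' = -2 + -0.75·cos(-1.5708)·0.5 = -2.0000
y' = 3 + -0.75·sin(-1.5708)·0.5 = 3.3750

(-2.0000, 3.3750, -1.5708)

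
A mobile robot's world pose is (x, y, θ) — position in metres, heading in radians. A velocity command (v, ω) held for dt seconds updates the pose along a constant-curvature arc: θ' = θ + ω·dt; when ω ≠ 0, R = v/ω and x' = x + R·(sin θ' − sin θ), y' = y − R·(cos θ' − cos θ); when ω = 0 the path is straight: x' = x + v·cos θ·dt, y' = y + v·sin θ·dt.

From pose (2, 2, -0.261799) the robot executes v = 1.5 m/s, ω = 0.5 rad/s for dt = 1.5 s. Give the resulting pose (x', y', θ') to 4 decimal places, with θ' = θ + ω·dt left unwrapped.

(4.1836, 2.2482, 0.4882)

θ' = -0.2618 + 0.5·1.5 = 0.4882
R = v/ω = 1.5/0.5 = 3.0000
x' = 2 + 3.0000·(sin 0.4882 − sin -0.2618) = 4.1836
y' = 2 − 3.0000·(cos 0.4882 − cos -0.2618) = 2.2482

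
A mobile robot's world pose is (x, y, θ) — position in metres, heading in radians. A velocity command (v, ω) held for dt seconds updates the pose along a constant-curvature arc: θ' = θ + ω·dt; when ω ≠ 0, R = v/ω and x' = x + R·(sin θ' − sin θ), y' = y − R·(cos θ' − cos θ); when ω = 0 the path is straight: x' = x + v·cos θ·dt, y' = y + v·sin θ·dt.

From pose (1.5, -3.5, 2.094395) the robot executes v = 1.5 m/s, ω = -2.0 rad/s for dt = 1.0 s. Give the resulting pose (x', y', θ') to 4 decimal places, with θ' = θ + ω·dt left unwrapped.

θ' = 2.0944 + -2.0·1.0 = 0.0944
R = v/ω = 1.5/-2.0 = -0.7500
x' = 1.5 + -0.7500·(sin 0.0944 − sin 2.0944) = 2.0788
y' = -3.5 − -0.7500·(cos 0.0944 − cos 2.0944) = -2.3783

(2.0788, -2.3783, 0.0944)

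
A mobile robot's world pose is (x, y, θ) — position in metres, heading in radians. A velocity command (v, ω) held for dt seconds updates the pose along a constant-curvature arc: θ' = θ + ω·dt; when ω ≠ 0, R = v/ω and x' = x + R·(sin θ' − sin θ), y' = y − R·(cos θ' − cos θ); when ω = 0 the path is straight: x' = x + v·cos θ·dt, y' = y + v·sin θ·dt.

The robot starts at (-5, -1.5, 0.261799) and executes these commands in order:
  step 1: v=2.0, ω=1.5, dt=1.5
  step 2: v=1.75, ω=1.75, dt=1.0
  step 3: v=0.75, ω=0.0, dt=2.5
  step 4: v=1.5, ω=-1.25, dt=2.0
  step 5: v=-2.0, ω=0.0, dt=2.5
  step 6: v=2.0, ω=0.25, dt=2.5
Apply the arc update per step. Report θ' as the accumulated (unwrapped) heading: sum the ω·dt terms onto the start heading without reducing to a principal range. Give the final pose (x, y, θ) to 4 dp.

(-10.5481, -1.5008, 2.3868)

step 1: θ'=2.5118 (R=1.3333) → pose (-4.5598, 0.8654, 2.5118)
step 2: θ'=4.2618 (R=1.0000) → pose (-6.0490, 0.4928, 4.2618)
step 3: θ'=4.2618 (straight) → pose (-6.8655, -1.1951, 4.2618)
step 4: θ'=1.7618 (R=-1.2000) → pose (-9.1239, -0.9003, 1.7618)
step 5: θ'=1.7618 (straight) → pose (-8.1747, -5.8094, 1.7618)
step 6: θ'=2.3868 (R=8.0000) → pose (-10.5481, -1.5008, 2.3868)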